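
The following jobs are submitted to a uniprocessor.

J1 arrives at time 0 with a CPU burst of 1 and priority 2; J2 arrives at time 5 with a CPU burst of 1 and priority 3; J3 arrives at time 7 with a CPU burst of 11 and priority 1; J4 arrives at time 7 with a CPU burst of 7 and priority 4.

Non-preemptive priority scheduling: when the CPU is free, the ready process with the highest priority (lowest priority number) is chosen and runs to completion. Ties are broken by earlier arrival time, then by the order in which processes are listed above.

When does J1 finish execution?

1

Schedule: | J1 0-1 | idle 1-5 | J2 5-6 | idle 6-7 | J3 7-18 | J4 18-25 |
Completion: J1=1  J2=6  J3=18  J4=25
Turnaround (C−A): J1=1  J2=1  J3=11  J4=18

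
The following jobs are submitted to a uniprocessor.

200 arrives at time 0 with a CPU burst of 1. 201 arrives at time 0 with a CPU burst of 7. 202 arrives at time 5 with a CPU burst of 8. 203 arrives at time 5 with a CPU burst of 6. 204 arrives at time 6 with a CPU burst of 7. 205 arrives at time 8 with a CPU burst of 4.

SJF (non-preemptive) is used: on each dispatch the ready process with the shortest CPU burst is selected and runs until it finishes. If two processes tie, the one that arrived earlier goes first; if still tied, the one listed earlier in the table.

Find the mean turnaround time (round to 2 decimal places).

Timeline: | 200 0-1 | 201 1-8 | 205 8-12 | 203 12-18 | 204 18-25 | 202 25-33 |
Completion: 200=1  201=8  202=33  203=18  204=25  205=12
Turnaround times: 200=1, 201=8, 202=28, 203=13, 204=19, 205=4
Average turnaround = (1+8+28+13+19+4) / 6 = 73/6 = 12.17

12.17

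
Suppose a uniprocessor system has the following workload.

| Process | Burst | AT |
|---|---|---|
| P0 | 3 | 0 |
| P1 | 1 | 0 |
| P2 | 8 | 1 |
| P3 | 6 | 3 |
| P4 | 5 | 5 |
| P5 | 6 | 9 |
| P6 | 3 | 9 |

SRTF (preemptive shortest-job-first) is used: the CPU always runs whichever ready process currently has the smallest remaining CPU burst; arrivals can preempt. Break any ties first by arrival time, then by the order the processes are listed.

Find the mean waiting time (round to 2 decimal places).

6.14

Timeline: | P1 0-1 | P0 1-4 | P3 4-10 | P6 10-13 | P4 13-18 | P5 18-24 | P2 24-32 |
Completion: P0=4  P1=1  P2=32  P3=10  P4=18  P5=24  P6=13
Turnaround (C−A): P0=4  P1=1  P2=31  P3=7  P4=13  P5=15  P6=4
Waiting times: P0=1, P1=0, P2=23, P3=1, P4=8, P5=9, P6=1
Average waiting = (1+0+23+1+8+9+1) / 7 = 43/7 = 6.14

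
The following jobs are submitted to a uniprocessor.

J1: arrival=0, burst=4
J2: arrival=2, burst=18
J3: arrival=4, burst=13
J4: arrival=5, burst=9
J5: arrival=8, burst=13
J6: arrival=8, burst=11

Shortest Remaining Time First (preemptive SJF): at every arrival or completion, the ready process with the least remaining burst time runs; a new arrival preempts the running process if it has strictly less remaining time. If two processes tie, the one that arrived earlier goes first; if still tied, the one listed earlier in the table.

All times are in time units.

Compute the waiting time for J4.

0

Gantt: | J1 0-4 | J3 4-5 | J4 5-14 | J6 14-25 | J3 25-37 | J5 37-50 | J2 50-68 |
Completion: J1=4  J2=68  J3=37  J4=14  J5=50  J6=25
Turnaround (C−A): J1=4  J2=66  J3=33  J4=9  J5=42  J6=17
Waiting(J4) = turnaround − burst = 9 − 9 = 0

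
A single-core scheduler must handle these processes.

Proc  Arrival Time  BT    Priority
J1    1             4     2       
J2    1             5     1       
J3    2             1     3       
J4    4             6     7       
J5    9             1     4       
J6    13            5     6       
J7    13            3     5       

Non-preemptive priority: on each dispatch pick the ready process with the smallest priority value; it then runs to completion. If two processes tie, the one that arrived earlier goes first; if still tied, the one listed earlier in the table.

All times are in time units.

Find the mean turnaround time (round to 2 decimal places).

8.71

Schedule: | idle 0-1 | J2 1-6 | J1 6-10 | J3 10-11 | J5 11-12 | J4 12-18 | J7 18-21 | J6 21-26 |
Completion: J1=10  J2=6  J3=11  J4=18  J5=12  J6=26  J7=21
Turnaround times: J1=9, J2=5, J3=9, J4=14, J5=3, J6=13, J7=8
Average turnaround = (9+5+9+14+3+13+8) / 7 = 61/7 = 8.71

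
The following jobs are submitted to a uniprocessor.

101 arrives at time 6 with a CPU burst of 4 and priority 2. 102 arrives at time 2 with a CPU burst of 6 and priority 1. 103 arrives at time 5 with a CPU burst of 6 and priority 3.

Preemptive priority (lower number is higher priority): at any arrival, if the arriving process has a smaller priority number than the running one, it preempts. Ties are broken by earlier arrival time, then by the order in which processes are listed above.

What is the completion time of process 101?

Gantt: | idle 0-2 | 102 2-8 | 101 8-12 | 103 12-18 |
Completion: 101=12  102=8  103=18
Turnaround (C−A): 101=6  102=6  103=13

12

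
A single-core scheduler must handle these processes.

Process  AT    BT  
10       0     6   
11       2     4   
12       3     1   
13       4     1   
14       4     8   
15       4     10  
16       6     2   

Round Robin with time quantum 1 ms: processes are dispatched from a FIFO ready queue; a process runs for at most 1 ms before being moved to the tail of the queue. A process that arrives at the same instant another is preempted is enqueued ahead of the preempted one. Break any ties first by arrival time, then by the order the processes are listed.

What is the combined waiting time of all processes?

Gantt: | 10 0-2 | 11 2-3 | 10 3-4 | 12 4-5 | 11 5-6 | 13 6-7 | 14 7-8 | 15 8-9 | 10 9-10 | 16 10-11 | 11 11-12 | 14 12-13 | 15 13-14 | 10 14-15 | 16 15-16 | 11 16-17 | 14 17-18 | 15 18-19 | 10 19-20 | 14 20-21 | 15 21-22 | 14 22-23 | 15 23-24 | 14 24-25 | 15 25-26 | 14 26-27 | 15 27-28 | 14 28-29 | 15 29-32 |
Completion: 10=20  11=17  12=5  13=7  14=29  15=32  16=16
Waiting = turnaround − burst: 10=14, 11=11, 12=1, 13=2, 14=17, 15=18, 16=8
Total waiting = 14 + 11 + 1 + 2 + 17 + 18 + 8 = 71

71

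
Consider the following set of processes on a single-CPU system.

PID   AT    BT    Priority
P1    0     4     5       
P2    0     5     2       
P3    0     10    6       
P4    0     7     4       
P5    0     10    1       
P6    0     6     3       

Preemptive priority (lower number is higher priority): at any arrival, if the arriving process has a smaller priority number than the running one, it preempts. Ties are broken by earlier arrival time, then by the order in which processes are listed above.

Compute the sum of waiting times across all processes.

Schedule: | P5 0-10 | P2 10-15 | P6 15-21 | P4 21-28 | P1 28-32 | P3 32-42 |
Completion: P1=32  P2=15  P3=42  P4=28  P5=10  P6=21
Waiting = turnaround − burst: P1=28, P2=10, P3=32, P4=21, P5=0, P6=15
Total waiting = 28 + 10 + 32 + 21 + 0 + 15 = 106

106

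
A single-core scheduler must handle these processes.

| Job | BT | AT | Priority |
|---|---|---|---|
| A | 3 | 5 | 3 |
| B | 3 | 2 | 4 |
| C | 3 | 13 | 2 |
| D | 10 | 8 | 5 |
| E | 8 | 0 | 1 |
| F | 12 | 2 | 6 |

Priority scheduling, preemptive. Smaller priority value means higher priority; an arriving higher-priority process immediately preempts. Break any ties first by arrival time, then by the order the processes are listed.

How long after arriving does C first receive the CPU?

0

Gantt: | E 0-8 | A 8-11 | B 11-13 | C 13-16 | B 16-17 | D 17-27 | F 27-39 |
Completion: A=11  B=17  C=16  D=27  E=8  F=39
Turnaround (C−A): A=6  B=15  C=3  D=19  E=8  F=37
Response(C) = first start − arrival = 13 − 13 = 0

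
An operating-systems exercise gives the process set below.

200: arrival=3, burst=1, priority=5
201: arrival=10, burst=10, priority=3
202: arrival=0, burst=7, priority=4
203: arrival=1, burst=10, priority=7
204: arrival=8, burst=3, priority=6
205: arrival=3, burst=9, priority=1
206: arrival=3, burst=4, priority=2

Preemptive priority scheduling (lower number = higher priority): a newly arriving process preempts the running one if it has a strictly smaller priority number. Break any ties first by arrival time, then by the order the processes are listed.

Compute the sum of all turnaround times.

Timeline: | 202 0-3 | 205 3-12 | 206 12-16 | 201 16-26 | 202 26-30 | 200 30-31 | 204 31-34 | 203 34-44 |
Completion: 200=31  201=26  202=30  203=44  204=34  205=12  206=16
Turnaround (C−A): 200=28  201=16  202=30  203=43  204=26  205=9  206=13
Turnaround = completion − arrival: 200=28, 201=16, 202=30, 203=43, 204=26, 205=9, 206=13
Total turnaround = 28 + 16 + 30 + 43 + 26 + 9 + 13 = 165

165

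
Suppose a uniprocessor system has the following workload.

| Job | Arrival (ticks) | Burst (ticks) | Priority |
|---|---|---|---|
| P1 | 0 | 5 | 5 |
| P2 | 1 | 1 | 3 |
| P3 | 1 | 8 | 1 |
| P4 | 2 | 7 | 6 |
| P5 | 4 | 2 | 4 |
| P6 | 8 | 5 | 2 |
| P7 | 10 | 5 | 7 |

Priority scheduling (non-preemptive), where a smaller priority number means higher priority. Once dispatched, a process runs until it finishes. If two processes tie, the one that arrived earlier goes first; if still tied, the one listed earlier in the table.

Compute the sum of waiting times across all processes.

78

Timeline: | P1 0-5 | P3 5-13 | P6 13-18 | P2 18-19 | P5 19-21 | P4 21-28 | P7 28-33 |
Completion: P1=5  P2=19  P3=13  P4=28  P5=21  P6=18  P7=33
Turnaround (C−A): P1=5  P2=18  P3=12  P4=26  P5=17  P6=10  P7=23
Waiting = turnaround − burst: P1=0, P2=17, P3=4, P4=19, P5=15, P6=5, P7=18
Total waiting = 0 + 17 + 4 + 19 + 15 + 5 + 18 = 78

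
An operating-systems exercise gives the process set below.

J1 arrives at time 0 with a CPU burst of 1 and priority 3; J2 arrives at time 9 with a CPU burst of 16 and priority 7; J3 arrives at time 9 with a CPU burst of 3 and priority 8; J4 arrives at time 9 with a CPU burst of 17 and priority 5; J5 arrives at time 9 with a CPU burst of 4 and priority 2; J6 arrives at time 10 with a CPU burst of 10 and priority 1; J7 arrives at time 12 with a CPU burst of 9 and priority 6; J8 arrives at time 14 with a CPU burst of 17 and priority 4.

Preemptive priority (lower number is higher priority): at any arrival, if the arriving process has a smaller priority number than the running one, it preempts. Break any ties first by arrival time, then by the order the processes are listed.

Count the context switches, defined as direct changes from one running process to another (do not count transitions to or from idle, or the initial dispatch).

7

Gantt: | J1 0-1 | idle 1-9 | J5 9-10 | J6 10-20 | J5 20-23 | J8 23-40 | J4 40-57 | J7 57-66 | J2 66-82 | J3 82-85 |
Completion: J1=1  J2=82  J3=85  J4=57  J5=23  J6=20  J7=66  J8=40
Turnaround (C−A): J1=1  J2=73  J3=76  J4=48  J5=14  J6=10  J7=54  J8=26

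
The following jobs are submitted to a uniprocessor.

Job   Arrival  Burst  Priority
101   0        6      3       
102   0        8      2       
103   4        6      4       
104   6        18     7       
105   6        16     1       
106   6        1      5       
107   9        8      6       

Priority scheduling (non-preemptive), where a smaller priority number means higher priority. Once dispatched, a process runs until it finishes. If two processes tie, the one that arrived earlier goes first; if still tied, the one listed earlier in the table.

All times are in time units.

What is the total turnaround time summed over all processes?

212

Timeline: | 102 0-8 | 105 8-24 | 101 24-30 | 103 30-36 | 106 36-37 | 107 37-45 | 104 45-63 |
Completion: 101=30  102=8  103=36  104=63  105=24  106=37  107=45
Turnaround = completion − arrival: 101=30, 102=8, 103=32, 104=57, 105=18, 106=31, 107=36
Total turnaround = 30 + 8 + 32 + 57 + 18 + 31 + 36 = 212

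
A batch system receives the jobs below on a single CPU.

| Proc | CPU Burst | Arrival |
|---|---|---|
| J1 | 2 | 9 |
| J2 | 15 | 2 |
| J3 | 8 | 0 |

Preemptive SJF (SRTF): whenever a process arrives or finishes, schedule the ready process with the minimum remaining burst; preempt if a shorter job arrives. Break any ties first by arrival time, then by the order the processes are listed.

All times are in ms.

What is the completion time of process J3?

Timeline: | J3 0-8 | J2 8-9 | J1 9-11 | J2 11-25 |
Completion: J1=11  J2=25  J3=8
Turnaround (C−A): J1=2  J2=23  J3=8

8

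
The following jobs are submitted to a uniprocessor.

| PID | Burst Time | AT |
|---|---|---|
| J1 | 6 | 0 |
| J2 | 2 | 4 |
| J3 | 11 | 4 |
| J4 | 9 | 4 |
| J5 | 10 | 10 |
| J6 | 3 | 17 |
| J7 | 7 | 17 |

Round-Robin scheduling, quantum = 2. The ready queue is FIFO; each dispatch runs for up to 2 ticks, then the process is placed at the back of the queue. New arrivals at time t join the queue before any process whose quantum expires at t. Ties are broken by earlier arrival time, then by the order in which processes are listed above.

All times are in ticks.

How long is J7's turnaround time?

31

Gantt: | J1 0-4 | J2 4-6 | J3 6-8 | J4 8-10 | J1 10-12 | J3 12-14 | J5 14-16 | J4 16-18 | J3 18-20 | J5 20-22 | J6 22-24 | J7 24-26 | J4 26-28 | J3 28-30 | J5 30-32 | J6 32-33 | J7 33-35 | J4 35-37 | J3 37-39 | J5 39-41 | J7 41-43 | J4 43-44 | J3 44-45 | J5 45-47 | J7 47-48 |
Completion: J1=12  J2=6  J3=45  J4=44  J5=47  J6=33  J7=48
Turnaround(J7) = completion − arrival = 48 − 17 = 31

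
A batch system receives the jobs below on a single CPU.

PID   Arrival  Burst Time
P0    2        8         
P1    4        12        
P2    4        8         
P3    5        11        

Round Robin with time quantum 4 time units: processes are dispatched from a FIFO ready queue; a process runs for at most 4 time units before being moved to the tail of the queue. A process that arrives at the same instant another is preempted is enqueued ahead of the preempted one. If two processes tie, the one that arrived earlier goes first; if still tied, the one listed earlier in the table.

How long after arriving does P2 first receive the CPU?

6

Gantt: | idle 0-2 | P0 2-6 | P1 6-10 | P2 10-14 | P3 14-18 | P0 18-22 | P1 22-26 | P2 26-30 | P3 30-34 | P1 34-38 | P3 38-41 |
Completion: P0=22  P1=38  P2=30  P3=41
Turnaround (C−A): P0=20  P1=34  P2=26  P3=36
Response(P2) = first start − arrival = 10 − 4 = 6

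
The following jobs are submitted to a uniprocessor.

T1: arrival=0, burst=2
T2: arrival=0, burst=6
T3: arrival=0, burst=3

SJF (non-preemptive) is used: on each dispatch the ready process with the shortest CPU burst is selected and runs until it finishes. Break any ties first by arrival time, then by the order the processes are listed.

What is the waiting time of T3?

Gantt: | T1 0-2 | T3 2-5 | T2 5-11 |
Completion: T1=2  T2=11  T3=5
Waiting(T3) = turnaround − burst = 5 − 3 = 2

2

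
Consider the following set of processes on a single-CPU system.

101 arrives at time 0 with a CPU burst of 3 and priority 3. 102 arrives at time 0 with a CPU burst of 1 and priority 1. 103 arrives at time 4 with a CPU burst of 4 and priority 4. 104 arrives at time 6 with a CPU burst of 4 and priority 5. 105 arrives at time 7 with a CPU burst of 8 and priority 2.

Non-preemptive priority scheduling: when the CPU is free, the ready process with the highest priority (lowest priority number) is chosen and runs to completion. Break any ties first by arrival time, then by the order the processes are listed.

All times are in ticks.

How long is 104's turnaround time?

Schedule: | 102 0-1 | 101 1-4 | 103 4-8 | 105 8-16 | 104 16-20 |
Completion: 101=4  102=1  103=8  104=20  105=16
Turnaround(104) = completion − arrival = 20 − 6 = 14

14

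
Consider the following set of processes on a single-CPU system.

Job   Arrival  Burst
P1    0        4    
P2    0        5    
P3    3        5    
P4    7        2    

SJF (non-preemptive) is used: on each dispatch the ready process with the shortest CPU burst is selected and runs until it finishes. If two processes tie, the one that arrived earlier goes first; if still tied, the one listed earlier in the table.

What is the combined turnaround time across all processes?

30

Schedule: | P1 0-4 | P2 4-9 | P4 9-11 | P3 11-16 |
Completion: P1=4  P2=9  P3=16  P4=11
Turnaround = completion − arrival: P1=4, P2=9, P3=13, P4=4
Total turnaround = 4 + 9 + 13 + 4 = 30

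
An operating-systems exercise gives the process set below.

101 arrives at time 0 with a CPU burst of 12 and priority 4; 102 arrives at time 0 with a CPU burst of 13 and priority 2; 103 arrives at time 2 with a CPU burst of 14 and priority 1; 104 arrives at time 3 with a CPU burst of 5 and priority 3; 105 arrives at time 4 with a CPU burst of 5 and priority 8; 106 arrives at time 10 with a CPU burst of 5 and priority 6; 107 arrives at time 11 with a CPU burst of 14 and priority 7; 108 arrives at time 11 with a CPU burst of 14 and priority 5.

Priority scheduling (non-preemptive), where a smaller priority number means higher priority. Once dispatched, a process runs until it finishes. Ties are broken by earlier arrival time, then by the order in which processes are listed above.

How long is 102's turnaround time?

Schedule: | 102 0-13 | 103 13-27 | 104 27-32 | 101 32-44 | 108 44-58 | 106 58-63 | 107 63-77 | 105 77-82 |
Completion: 101=44  102=13  103=27  104=32  105=82  106=63  107=77  108=58
Turnaround (C−A): 101=44  102=13  103=25  104=29  105=78  106=53  107=66  108=47
Turnaround(102) = completion − arrival = 13 − 0 = 13

13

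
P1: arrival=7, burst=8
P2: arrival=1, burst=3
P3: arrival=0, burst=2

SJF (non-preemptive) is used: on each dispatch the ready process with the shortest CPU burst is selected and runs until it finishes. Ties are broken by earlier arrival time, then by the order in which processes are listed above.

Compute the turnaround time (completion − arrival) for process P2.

Timeline: | P3 0-2 | P2 2-5 | idle 5-7 | P1 7-15 |
Completion: P1=15  P2=5  P3=2
Turnaround (C−A): P1=8  P2=4  P3=2
Turnaround(P2) = completion − arrival = 5 − 1 = 4

4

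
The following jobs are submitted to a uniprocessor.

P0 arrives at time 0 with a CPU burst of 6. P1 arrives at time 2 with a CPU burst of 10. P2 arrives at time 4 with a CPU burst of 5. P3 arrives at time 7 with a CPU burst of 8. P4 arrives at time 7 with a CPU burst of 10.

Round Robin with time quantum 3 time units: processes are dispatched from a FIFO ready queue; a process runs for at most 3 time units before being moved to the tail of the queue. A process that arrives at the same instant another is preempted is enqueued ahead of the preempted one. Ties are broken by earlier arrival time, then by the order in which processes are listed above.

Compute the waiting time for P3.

Gantt: | P0 0-3 | P1 3-6 | P0 6-9 | P2 9-12 | P1 12-15 | P3 15-18 | P4 18-21 | P2 21-23 | P1 23-26 | P3 26-29 | P4 29-32 | P1 32-33 | P3 33-35 | P4 35-39 |
Completion: P0=9  P1=33  P2=23  P3=35  P4=39
Waiting(P3) = turnaround − burst = 28 − 8 = 20

20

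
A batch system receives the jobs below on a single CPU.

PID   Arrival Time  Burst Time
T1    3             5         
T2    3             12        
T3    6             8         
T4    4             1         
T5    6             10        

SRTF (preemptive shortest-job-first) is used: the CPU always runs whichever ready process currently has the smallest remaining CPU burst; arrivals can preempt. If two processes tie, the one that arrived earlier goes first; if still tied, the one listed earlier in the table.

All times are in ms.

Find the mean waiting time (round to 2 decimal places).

Schedule: | idle 0-3 | T1 3-4 | T4 4-5 | T1 5-9 | T3 9-17 | T5 17-27 | T2 27-39 |
Completion: T1=9  T2=39  T3=17  T4=5  T5=27
Waiting times: T1=1, T2=24, T3=3, T4=0, T5=11
Average waiting = (1+24+3+0+11) / 5 = 39/5 = 7.80

7.80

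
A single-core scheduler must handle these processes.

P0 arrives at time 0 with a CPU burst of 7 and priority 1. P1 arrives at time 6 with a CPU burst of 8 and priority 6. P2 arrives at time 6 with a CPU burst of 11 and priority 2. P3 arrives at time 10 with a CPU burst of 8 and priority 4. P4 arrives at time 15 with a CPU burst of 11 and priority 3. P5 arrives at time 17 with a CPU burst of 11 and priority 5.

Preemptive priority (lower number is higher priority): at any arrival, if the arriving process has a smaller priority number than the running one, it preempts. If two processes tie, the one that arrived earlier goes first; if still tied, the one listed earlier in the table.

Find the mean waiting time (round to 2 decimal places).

Schedule: | P0 0-7 | P2 7-18 | P4 18-29 | P3 29-37 | P5 37-48 | P1 48-56 |
Completion: P0=7  P1=56  P2=18  P3=37  P4=29  P5=48
Turnaround (C−A): P0=7  P1=50  P2=12  P3=27  P4=14  P5=31
Waiting times: P0=0, P1=42, P2=1, P3=19, P4=3, P5=20
Average waiting = (0+42+1+19+3+20) / 6 = 85/6 = 14.17

14.17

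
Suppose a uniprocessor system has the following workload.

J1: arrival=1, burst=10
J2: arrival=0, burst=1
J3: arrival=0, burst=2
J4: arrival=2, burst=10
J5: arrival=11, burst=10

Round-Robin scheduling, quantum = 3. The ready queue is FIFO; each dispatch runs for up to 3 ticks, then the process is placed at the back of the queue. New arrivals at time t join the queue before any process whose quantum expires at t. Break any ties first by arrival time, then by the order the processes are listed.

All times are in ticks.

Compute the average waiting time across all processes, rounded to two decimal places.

9.40

Schedule: | J2 0-1 | J3 1-3 | J1 3-6 | J4 6-9 | J1 9-12 | J4 12-15 | J5 15-18 | J1 18-21 | J4 21-24 | J5 24-27 | J1 27-28 | J4 28-29 | J5 29-33 |
Completion: J1=28  J2=1  J3=3  J4=29  J5=33
Waiting times: J1=17, J2=0, J3=1, J4=17, J5=12
Average waiting = (17+0+1+17+12) / 5 = 47/5 = 9.40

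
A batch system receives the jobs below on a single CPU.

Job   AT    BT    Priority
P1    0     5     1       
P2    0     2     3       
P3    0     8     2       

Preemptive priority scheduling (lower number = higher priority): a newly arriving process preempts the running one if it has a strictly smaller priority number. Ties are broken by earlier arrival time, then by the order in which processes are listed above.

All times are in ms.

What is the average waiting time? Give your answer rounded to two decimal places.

6.00

Timeline: | P1 0-5 | P3 5-13 | P2 13-15 |
Completion: P1=5  P2=15  P3=13
Turnaround (C−A): P1=5  P2=15  P3=13
Waiting times: P1=0, P2=13, P3=5
Average waiting = (0+13+5) / 3 = 18/3 = 6.00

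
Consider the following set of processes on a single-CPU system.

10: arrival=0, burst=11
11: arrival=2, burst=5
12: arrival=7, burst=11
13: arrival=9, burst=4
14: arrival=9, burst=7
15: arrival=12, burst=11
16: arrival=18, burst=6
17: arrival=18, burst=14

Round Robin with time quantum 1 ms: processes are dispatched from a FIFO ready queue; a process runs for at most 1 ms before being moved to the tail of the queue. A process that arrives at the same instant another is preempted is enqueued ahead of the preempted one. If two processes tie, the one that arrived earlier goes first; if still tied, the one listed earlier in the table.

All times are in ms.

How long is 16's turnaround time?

Schedule: | 10 0-2 | 11 2-3 | 10 3-4 | 11 4-5 | 10 5-6 | 11 6-7 | 10 7-8 | 12 8-9 | 11 9-10 | 10 10-11 | 13 11-12 | 14 12-13 | 12 13-14 | 11 14-15 | 10 15-16 | 15 16-17 | 13 17-18 | 14 18-19 | 12 19-20 | 10 20-21 | 15 21-22 | 16 22-23 | 17 23-24 | 13 24-25 | 14 25-26 | 12 26-27 | 10 27-28 | 15 28-29 | 16 29-30 | 17 30-31 | 13 31-32 | 14 32-33 | 12 33-34 | 10 34-35 | 15 35-36 | 16 36-37 | 17 37-38 | 14 38-39 | 12 39-40 | 10 40-41 | 15 41-42 | 16 42-43 | 17 43-44 | 14 44-45 | 12 45-46 | 15 46-47 | 16 47-48 | 17 48-49 | 14 49-50 | 12 50-51 | 15 51-52 | 16 52-53 | 17 53-54 | 12 54-55 | 15 55-56 | 17 56-57 | 12 57-58 | 15 58-59 | 17 59-60 | 12 60-61 | 15 61-62 | 17 62-63 | 15 63-64 | 17 64-69 |
Completion: 10=41  11=15  12=61  13=32  14=50  15=64  16=53  17=69
Turnaround(16) = completion − arrival = 53 − 18 = 35

35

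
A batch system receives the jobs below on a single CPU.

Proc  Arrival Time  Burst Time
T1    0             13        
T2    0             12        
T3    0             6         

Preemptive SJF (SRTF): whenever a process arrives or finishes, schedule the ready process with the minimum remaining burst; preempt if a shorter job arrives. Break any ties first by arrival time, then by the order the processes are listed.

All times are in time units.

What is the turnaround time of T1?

Gantt: | T3 0-6 | T2 6-18 | T1 18-31 |
Completion: T1=31  T2=18  T3=6
Turnaround (C−A): T1=31  T2=18  T3=6
Turnaround(T1) = completion − arrival = 31 − 0 = 31

31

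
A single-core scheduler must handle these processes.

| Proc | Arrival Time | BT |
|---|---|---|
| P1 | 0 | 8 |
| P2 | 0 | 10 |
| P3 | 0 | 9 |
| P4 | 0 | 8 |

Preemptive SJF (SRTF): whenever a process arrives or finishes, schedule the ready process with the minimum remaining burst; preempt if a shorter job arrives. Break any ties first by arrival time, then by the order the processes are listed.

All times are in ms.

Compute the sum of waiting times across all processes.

Schedule: | P1 0-8 | P4 8-16 | P3 16-25 | P2 25-35 |
Completion: P1=8  P2=35  P3=25  P4=16
Waiting = turnaround − burst: P1=0, P2=25, P3=16, P4=8
Total waiting = 0 + 25 + 16 + 8 = 49

49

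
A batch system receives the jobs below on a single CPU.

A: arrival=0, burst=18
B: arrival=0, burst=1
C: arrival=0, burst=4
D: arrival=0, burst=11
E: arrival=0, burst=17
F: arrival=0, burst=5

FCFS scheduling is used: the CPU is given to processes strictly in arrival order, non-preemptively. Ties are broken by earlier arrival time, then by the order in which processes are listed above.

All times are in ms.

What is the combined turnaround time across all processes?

201

Gantt: | A 0-18 | B 18-19 | C 19-23 | D 23-34 | E 34-51 | F 51-56 |
Completion: A=18  B=19  C=23  D=34  E=51  F=56
Turnaround (C−A): A=18  B=19  C=23  D=34  E=51  F=56
Turnaround = completion − arrival: A=18, B=19, C=23, D=34, E=51, F=56
Total turnaround = 18 + 19 + 23 + 34 + 51 + 56 = 201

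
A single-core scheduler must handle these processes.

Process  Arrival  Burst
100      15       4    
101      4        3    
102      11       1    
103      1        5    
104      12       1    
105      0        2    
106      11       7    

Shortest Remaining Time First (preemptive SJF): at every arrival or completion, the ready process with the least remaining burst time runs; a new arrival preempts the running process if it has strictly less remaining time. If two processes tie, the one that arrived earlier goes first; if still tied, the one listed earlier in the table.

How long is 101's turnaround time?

6

Schedule: | 105 0-2 | 103 2-7 | 101 7-10 | idle 10-11 | 102 11-12 | 104 12-13 | 106 13-15 | 100 15-19 | 106 19-24 |
Completion: 100=19  101=10  102=12  103=7  104=13  105=2  106=24
Turnaround (C−A): 100=4  101=6  102=1  103=6  104=1  105=2  106=13
Turnaround(101) = completion − arrival = 10 − 4 = 6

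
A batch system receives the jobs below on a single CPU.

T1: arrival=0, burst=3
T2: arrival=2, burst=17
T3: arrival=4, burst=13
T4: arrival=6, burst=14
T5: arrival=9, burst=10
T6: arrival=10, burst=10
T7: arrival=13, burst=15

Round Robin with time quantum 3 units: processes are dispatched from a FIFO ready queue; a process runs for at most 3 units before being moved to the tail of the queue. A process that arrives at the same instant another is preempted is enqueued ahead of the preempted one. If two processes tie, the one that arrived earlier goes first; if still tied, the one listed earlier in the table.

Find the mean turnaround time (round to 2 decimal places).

58.14

Gantt: | T1 0-3 | T2 3-6 | T3 6-9 | T4 9-12 | T2 12-15 | T5 15-18 | T3 18-21 | T6 21-24 | T4 24-27 | T7 27-30 | T2 30-33 | T5 33-36 | T3 36-39 | T6 39-42 | T4 42-45 | T7 45-48 | T2 48-51 | T5 51-54 | T3 54-57 | T6 57-60 | T4 60-63 | T7 63-66 | T2 66-69 | T5 69-70 | T3 70-71 | T6 71-72 | T4 72-74 | T7 74-77 | T2 77-79 | T7 79-82 |
Completion: T1=3  T2=79  T3=71  T4=74  T5=70  T6=72  T7=82
Turnaround times: T1=3, T2=77, T3=67, T4=68, T5=61, T6=62, T7=69
Average turnaround = (3+77+67+68+61+62+69) / 7 = 407/7 = 58.14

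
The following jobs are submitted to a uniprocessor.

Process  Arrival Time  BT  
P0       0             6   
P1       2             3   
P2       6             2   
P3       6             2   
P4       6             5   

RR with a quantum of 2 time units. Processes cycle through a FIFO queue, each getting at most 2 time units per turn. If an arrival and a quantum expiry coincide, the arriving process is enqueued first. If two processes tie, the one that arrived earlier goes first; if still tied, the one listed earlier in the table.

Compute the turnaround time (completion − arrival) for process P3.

Schedule: | P0 0-2 | P1 2-4 | P0 4-6 | P1 6-7 | P2 7-9 | P3 9-11 | P4 11-13 | P0 13-15 | P4 15-18 |
Completion: P0=15  P1=7  P2=9  P3=11  P4=18
Turnaround(P3) = completion − arrival = 11 − 6 = 5

5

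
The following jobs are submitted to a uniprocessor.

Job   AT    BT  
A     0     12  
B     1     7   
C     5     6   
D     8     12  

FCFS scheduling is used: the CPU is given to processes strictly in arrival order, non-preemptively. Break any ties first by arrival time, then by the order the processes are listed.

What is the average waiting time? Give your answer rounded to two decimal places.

Gantt: | A 0-12 | B 12-19 | C 19-25 | D 25-37 |
Completion: A=12  B=19  C=25  D=37
Turnaround (C−A): A=12  B=18  C=20  D=29
Waiting times: A=0, B=11, C=14, D=17
Average waiting = (0+11+14+17) / 4 = 42/4 = 10.50

10.50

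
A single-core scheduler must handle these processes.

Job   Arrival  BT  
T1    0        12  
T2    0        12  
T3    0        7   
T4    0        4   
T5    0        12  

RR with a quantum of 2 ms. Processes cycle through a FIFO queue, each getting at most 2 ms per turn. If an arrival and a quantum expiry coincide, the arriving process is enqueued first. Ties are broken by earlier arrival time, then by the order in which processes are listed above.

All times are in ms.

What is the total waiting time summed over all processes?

139

Gantt: | T1 0-2 | T2 2-4 | T3 4-6 | T4 6-8 | T5 8-10 | T1 10-12 | T2 12-14 | T3 14-16 | T4 16-18 | T5 18-20 | T1 20-22 | T2 22-24 | T3 24-26 | T5 26-28 | T1 28-30 | T2 30-32 | T3 32-33 | T5 33-35 | T1 35-37 | T2 37-39 | T5 39-41 | T1 41-43 | T2 43-45 | T5 45-47 |
Completion: T1=43  T2=45  T3=33  T4=18  T5=47
Turnaround (C−A): T1=43  T2=45  T3=33  T4=18  T5=47
Waiting = turnaround − burst: T1=31, T2=33, T3=26, T4=14, T5=35
Total waiting = 31 + 33 + 26 + 14 + 35 = 139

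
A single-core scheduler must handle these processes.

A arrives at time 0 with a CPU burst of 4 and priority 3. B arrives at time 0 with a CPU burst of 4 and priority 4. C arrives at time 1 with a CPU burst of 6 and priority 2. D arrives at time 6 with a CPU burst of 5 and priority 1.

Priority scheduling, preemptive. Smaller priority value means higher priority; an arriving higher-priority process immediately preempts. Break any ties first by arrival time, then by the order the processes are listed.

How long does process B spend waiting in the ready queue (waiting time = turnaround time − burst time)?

15

Schedule: | A 0-1 | C 1-6 | D 6-11 | C 11-12 | A 12-15 | B 15-19 |
Completion: A=15  B=19  C=12  D=11
Waiting(B) = turnaround − burst = 19 − 4 = 15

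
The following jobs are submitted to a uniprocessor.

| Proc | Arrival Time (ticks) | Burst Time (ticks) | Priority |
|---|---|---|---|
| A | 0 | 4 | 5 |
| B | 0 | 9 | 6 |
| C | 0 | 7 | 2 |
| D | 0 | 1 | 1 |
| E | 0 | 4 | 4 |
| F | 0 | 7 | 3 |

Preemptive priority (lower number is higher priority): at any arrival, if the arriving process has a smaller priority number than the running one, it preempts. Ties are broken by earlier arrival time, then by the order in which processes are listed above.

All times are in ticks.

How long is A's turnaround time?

23

Timeline: | D 0-1 | C 1-8 | F 8-15 | E 15-19 | A 19-23 | B 23-32 |
Completion: A=23  B=32  C=8  D=1  E=19  F=15
Turnaround(A) = completion − arrival = 23 − 0 = 23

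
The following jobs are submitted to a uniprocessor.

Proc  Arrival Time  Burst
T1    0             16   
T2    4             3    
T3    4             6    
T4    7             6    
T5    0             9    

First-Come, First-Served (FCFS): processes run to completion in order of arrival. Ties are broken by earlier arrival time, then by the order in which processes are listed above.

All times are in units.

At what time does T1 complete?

Schedule: | T1 0-16 | T5 16-25 | T2 25-28 | T3 28-34 | T4 34-40 |
Completion: T1=16  T2=28  T3=34  T4=40  T5=25
Turnaround (C−A): T1=16  T2=24  T3=30  T4=33  T5=25

16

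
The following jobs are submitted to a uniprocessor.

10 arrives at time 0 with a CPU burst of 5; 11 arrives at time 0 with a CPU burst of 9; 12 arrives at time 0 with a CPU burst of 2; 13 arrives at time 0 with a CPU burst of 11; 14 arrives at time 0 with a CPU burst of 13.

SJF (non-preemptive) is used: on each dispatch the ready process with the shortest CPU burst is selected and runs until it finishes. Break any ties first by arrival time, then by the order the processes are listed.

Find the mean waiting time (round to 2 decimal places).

Timeline: | 12 0-2 | 10 2-7 | 11 7-16 | 13 16-27 | 14 27-40 |
Completion: 10=7  11=16  12=2  13=27  14=40
Turnaround (C−A): 10=7  11=16  12=2  13=27  14=40
Waiting times: 10=2, 11=7, 12=0, 13=16, 14=27
Average waiting = (2+7+0+16+27) / 5 = 52/5 = 10.40

10.40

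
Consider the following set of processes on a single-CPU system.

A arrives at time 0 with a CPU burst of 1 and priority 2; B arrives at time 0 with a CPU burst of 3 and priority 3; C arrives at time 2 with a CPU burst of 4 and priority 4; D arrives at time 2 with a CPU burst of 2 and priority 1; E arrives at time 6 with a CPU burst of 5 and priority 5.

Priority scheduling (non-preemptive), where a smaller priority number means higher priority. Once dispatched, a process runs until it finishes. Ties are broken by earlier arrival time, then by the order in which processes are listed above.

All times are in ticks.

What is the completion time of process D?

6

Gantt: | A 0-1 | B 1-4 | D 4-6 | C 6-10 | E 10-15 |
Completion: A=1  B=4  C=10  D=6  E=15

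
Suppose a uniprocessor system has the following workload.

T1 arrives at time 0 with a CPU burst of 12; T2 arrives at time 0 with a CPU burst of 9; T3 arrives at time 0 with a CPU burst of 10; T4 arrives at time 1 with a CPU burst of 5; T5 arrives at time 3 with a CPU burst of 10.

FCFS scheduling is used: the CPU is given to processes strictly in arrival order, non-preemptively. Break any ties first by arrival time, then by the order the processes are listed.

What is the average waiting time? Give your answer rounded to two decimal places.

19.20

Schedule: | T1 0-12 | T2 12-21 | T3 21-31 | T4 31-36 | T5 36-46 |
Completion: T1=12  T2=21  T3=31  T4=36  T5=46
Turnaround (C−A): T1=12  T2=21  T3=31  T4=35  T5=43
Waiting times: T1=0, T2=12, T3=21, T4=30, T5=33
Average waiting = (0+12+21+30+33) / 5 = 96/5 = 19.20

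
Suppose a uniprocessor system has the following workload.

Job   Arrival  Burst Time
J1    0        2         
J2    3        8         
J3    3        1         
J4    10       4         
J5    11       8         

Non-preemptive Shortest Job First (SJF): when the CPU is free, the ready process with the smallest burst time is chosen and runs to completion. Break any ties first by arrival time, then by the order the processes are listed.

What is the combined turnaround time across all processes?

31

Gantt: | J1 0-2 | idle 2-3 | J3 3-4 | J2 4-12 | J4 12-16 | J5 16-24 |
Completion: J1=2  J2=12  J3=4  J4=16  J5=24
Turnaround (C−A): J1=2  J2=9  J3=1  J4=6  J5=13
Turnaround = completion − arrival: J1=2, J2=9, J3=1, J4=6, J5=13
Total turnaround = 2 + 9 + 1 + 6 + 13 = 31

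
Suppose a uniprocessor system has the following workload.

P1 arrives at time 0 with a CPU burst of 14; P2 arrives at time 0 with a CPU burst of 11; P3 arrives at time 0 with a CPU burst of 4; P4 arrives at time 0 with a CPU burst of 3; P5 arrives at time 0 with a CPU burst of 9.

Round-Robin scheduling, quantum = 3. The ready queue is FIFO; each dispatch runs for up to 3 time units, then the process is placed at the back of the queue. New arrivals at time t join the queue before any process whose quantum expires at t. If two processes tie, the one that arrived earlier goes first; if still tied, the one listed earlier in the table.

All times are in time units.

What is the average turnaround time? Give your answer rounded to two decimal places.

29.60

Gantt: | P1 0-3 | P2 3-6 | P3 6-9 | P4 9-12 | P5 12-15 | P1 15-18 | P2 18-21 | P3 21-22 | P5 22-25 | P1 25-28 | P2 28-31 | P5 31-34 | P1 34-37 | P2 37-39 | P1 39-41 |
Completion: P1=41  P2=39  P3=22  P4=12  P5=34
Turnaround times: P1=41, P2=39, P3=22, P4=12, P5=34
Average turnaround = (41+39+22+12+34) / 5 = 148/5 = 29.60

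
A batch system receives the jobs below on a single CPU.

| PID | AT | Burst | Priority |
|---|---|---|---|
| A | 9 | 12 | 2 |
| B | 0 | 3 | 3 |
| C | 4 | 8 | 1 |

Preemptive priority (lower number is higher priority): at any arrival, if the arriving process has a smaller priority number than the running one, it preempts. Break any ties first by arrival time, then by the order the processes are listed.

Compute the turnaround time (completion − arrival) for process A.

Timeline: | B 0-3 | idle 3-4 | C 4-12 | A 12-24 |
Completion: A=24  B=3  C=12
Turnaround (C−A): A=15  B=3  C=8
Turnaround(A) = completion − arrival = 24 − 9 = 15

15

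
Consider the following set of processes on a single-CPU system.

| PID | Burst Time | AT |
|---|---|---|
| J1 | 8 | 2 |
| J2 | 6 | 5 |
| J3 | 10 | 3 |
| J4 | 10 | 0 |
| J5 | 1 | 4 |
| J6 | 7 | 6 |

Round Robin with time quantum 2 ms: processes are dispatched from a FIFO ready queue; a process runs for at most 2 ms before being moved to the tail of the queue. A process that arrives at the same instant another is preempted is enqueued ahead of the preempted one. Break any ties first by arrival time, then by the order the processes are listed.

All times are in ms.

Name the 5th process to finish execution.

J6

Timeline: | J4 0-2 | J1 2-4 | J4 4-6 | J3 6-8 | J5 8-9 | J1 9-11 | J2 11-13 | J6 13-15 | J4 15-17 | J3 17-19 | J1 19-21 | J2 21-23 | J6 23-25 | J4 25-27 | J3 27-29 | J1 29-31 | J2 31-33 | J6 33-35 | J4 35-37 | J3 37-39 | J6 39-40 | J3 40-42 |
Completion: J1=31  J2=33  J3=42  J4=37  J5=9  J6=40
Finish order: J5 → J1 → J2 → J4 → J6 → J3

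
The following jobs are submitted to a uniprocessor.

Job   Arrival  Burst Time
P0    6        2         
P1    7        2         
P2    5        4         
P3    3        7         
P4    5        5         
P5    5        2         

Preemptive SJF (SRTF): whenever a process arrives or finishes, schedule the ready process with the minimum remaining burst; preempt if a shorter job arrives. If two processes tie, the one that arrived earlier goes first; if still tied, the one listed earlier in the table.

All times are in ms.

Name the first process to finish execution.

P5

Gantt: | idle 0-3 | P3 3-5 | P5 5-7 | P0 7-9 | P1 9-11 | P2 11-15 | P3 15-20 | P4 20-25 |
Completion: P0=9  P1=11  P2=15  P3=20  P4=25  P5=7
Finish order: P5 → P0 → P1 → P2 → P3 → P4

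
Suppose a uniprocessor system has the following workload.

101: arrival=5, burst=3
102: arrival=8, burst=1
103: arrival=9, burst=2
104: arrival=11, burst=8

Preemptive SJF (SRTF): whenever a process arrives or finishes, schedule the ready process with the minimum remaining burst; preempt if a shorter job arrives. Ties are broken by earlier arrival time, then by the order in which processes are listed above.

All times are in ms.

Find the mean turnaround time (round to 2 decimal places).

Schedule: | idle 0-5 | 101 5-8 | 102 8-9 | 103 9-11 | 104 11-19 |
Completion: 101=8  102=9  103=11  104=19
Turnaround (C−A): 101=3  102=1  103=2  104=8
Turnaround times: 101=3, 102=1, 103=2, 104=8
Average turnaround = (3+1+2+8) / 4 = 14/4 = 3.50

3.50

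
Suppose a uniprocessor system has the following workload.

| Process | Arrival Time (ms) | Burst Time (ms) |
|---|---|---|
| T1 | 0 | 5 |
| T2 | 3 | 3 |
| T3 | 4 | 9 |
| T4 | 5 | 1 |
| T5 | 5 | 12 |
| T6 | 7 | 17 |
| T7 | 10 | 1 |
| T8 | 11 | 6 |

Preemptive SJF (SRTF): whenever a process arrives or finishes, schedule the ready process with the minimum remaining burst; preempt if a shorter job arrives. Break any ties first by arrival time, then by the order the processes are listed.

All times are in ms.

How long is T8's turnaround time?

6

Gantt: | T1 0-5 | T4 5-6 | T2 6-9 | T3 9-10 | T7 10-11 | T8 11-17 | T3 17-25 | T5 25-37 | T6 37-54 |
Completion: T1=5  T2=9  T3=25  T4=6  T5=37  T6=54  T7=11  T8=17
Turnaround (C−A): T1=5  T2=6  T3=21  T4=1  T5=32  T6=47  T7=1  T8=6
Turnaround(T8) = completion − arrival = 17 − 11 = 6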